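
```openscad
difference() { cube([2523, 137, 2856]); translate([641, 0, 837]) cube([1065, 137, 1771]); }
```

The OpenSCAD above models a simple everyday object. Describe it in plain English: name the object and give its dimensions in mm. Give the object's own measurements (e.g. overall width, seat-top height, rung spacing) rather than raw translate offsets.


A wall 2523 mm long (x), 137 mm thick (y), 2856 mm tall, with a rectangular window opening cut through it. The opening is 1065 mm wide and 1771 mm tall; its sill is at z = 837 mm and its near (−x) edge is 641 mm from the wall's −x end. The opening passes through the full wall thickness.


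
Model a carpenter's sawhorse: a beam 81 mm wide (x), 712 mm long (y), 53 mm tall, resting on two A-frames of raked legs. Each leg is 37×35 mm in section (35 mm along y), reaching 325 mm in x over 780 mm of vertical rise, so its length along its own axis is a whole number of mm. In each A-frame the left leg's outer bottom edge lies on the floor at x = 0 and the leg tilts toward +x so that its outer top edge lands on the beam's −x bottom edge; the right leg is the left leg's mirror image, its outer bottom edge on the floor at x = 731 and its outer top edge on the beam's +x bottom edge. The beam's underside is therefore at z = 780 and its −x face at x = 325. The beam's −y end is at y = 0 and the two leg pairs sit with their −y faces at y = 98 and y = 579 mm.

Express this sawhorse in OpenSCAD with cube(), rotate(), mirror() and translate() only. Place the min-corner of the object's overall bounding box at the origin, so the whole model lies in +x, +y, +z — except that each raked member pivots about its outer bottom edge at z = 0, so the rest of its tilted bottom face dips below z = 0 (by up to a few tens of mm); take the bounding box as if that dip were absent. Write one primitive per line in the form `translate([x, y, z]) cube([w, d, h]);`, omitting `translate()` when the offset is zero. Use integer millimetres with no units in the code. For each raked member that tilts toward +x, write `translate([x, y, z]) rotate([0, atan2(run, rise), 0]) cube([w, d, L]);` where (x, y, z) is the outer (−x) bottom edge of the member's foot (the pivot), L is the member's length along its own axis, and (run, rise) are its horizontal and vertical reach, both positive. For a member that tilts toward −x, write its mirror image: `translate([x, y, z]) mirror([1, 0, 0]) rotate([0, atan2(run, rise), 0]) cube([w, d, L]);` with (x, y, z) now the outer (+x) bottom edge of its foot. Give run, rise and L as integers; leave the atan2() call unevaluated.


translate([325, 0, 780]) cube([81, 712, 53]);
translate([0, 98, 0]) rotate([0, atan2(325, 780), 0]) cube([37, 35, 845]);
translate([731, 98, 0]) mirror([1, 0, 0]) rotate([0, atan2(325, 780), 0]) cube([37, 35, 845]);
translate([0, 579, 0]) rotate([0, atan2(325, 780), 0]) cube([37, 35, 845]);
translate([731, 579, 0]) mirror([1, 0, 0]) rotate([0, atan2(325, 780), 0]) cube([37, 35, 845]);


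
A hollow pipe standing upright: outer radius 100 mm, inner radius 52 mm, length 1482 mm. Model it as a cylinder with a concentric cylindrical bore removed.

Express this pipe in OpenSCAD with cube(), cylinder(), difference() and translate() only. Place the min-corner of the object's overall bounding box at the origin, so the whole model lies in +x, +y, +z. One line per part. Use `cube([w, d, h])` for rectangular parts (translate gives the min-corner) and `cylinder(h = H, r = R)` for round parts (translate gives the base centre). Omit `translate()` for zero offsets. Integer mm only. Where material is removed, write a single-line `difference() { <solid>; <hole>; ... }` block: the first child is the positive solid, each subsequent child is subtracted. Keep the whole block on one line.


difference() { translate([100, 100, 0]) cylinder(h = 1482, r = 100); translate([100, 100, 0]) cylinder(h = 1482, r = 52); }


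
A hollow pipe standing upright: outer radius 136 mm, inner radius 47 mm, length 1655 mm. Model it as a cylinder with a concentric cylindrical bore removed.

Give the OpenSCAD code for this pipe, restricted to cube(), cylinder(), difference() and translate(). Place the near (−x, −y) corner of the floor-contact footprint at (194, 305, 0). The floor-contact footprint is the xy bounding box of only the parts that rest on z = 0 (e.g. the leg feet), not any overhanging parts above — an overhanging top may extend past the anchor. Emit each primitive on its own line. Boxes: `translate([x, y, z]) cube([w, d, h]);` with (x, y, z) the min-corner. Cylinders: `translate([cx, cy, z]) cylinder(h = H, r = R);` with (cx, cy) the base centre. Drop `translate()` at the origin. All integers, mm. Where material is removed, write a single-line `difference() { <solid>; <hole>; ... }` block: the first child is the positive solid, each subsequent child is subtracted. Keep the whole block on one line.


difference() { translate([330, 441, 0]) cylinder(h = 1655, r = 136); translate([330, 441, 0]) cylinder(h = 1655, r = 47); }


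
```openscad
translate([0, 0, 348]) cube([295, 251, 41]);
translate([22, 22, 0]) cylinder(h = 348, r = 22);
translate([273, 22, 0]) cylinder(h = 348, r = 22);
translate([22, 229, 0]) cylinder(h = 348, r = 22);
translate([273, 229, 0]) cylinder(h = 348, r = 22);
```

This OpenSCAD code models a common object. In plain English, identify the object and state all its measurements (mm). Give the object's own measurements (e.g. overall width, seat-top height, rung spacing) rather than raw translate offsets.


A four-legged stool. The seat is a 295×251×41 mm slab whose top surface is at z = 389 mm; four round legs, each 44 mm in diameter, run from the floor (z = 0) to the underside of the seat, each leg's axis is inset half a diameter from the nearest pair of seat edges (so the leg's bounding box is flush with the corner).


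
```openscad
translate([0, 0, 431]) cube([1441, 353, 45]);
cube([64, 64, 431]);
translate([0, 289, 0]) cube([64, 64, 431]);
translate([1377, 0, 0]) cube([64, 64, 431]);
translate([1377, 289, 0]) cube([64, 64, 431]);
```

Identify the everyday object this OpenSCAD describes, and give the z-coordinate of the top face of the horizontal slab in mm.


A bench. The seat-top height is 476 mm.

A long slab on four corner posts — a bench. The slab sits at z = 431 with thickness 45, so the top is 431 + 45 = 476 mm.


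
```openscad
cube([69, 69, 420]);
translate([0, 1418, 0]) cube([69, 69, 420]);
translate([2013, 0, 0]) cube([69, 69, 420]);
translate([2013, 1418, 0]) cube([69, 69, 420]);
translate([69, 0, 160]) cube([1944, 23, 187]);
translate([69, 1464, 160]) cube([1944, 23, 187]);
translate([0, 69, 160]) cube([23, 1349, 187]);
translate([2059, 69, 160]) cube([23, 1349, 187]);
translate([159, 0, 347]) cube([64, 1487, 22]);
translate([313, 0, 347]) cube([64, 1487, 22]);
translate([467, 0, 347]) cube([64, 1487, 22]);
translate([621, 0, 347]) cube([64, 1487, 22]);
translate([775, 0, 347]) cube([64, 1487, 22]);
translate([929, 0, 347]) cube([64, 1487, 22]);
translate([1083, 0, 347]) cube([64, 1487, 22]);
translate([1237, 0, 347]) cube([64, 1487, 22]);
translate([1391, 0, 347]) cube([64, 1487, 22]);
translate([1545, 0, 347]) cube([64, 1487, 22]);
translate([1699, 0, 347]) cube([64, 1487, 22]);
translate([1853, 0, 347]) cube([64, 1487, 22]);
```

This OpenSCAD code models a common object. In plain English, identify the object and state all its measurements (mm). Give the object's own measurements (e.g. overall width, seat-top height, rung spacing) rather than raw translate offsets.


A bed frame 2082 mm long (x) by 1487 mm wide (y). Four 69×69 mm corner posts, 420 mm tall, at the corners of the footprint. Four rails of 23 mm thickness and 187 mm height run between adjacent posts with their undersides at z = 160 mm, their outer faces flush with the outside of the frame (the two x-running rails run between the posts' inner faces; the two y-running rails run between the posts' inner faces). 12 slats, each 64 mm wide (x) and 22 mm thick, lie across the top of the two x-running rails, running the full 1487 mm width of the frame in y; along x they sit between the end posts with a 90 mm gap after the −x posts and between neighbouring slats, leaving 96 mm before the +x posts.


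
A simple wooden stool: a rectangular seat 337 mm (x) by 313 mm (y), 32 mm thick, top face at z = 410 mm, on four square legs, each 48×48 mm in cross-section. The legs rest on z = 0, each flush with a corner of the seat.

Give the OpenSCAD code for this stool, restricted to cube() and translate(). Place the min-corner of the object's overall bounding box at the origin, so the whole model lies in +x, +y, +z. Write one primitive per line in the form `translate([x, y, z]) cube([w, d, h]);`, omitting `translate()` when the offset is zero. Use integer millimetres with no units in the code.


// leg_h = 410 - 32 = 378
translate([0, 0, 378]) cube([337, 313, 32]);
cube([48, 48, 378]);
translate([289, 0, 0]) cube([48, 48, 378]);
translate([0, 265, 0]) cube([48, 48, 378]);
translate([289, 265, 0]) cube([48, 48, 378]);


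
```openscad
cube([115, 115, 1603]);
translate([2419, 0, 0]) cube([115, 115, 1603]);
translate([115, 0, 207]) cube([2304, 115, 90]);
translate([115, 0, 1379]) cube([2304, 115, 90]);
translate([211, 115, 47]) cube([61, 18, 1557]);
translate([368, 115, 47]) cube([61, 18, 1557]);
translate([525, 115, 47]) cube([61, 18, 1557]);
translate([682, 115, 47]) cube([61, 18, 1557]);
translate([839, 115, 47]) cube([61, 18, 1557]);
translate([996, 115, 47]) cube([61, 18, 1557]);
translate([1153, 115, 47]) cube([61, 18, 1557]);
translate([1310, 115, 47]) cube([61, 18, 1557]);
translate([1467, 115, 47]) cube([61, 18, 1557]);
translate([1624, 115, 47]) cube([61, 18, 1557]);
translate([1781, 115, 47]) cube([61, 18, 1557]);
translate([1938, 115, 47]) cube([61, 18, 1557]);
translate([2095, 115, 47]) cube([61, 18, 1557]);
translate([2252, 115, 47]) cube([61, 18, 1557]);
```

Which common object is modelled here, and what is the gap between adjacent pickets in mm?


A fence section. The picket gap is 96 mm.

Two posts, two rails, 14 pickets — a fence section. Span 2304 mm holds 14 pickets of 61 mm with 15 equal gaps: ⌊(2304 − 14·61) / 15⌋ = 96 mm.


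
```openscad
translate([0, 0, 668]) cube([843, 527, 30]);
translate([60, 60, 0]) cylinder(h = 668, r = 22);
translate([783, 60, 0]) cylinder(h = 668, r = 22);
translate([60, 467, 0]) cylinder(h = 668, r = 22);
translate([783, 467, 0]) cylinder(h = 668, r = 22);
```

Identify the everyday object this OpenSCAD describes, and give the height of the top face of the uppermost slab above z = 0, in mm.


A table. The table height is 698 mm.

A 843×527×30 slab sits at z = 668 on four Ø44 mm round legs — a table. The top surface is at 668 + 30 = 698 mm.


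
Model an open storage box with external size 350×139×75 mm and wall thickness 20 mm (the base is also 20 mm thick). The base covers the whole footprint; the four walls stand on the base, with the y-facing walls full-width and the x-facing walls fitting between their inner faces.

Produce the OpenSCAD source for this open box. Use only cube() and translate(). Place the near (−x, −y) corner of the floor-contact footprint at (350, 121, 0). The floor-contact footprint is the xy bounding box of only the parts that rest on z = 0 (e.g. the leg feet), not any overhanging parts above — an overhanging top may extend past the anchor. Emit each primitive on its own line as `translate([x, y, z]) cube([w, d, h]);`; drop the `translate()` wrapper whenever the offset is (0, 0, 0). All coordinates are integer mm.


translate([350, 121, 0]) cube([350, 139, 20]);
translate([350, 121, 20]) cube([350, 20, 55]);
translate([350, 240, 20]) cube([350, 20, 55]);
translate([350, 141, 20]) cube([20, 99, 55]);
translate([680, 141, 20]) cube([20, 99, 55]);


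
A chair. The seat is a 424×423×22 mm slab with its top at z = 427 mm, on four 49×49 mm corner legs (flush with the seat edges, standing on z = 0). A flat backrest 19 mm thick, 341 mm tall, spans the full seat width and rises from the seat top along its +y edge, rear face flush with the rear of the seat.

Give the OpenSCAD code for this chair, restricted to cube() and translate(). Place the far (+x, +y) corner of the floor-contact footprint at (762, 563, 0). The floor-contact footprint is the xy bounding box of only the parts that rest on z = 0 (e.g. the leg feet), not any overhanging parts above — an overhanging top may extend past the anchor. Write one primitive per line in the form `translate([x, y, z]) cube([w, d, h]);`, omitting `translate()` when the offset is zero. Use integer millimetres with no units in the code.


translate([338, 140, 405]) cube([424, 423, 22]);
translate([338, 140, 0]) cube([49, 49, 405]);
translate([713, 140, 0]) cube([49, 49, 405]);
translate([338, 514, 0]) cube([49, 49, 405]);
translate([713, 514, 0]) cube([49, 49, 405]);
translate([338, 544, 427]) cube([424, 19, 341]);


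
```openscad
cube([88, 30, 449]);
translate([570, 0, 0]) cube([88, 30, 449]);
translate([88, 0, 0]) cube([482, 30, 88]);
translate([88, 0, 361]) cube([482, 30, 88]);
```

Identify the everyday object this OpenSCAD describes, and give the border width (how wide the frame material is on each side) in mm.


A picture frame. The border width is 88 mm.

Four thin pieces enclosing a rectangular opening — a picture frame. The two full-height stiles are 449 mm tall; the top rail sits at z = 361 and is 88 mm tall, so the border above the opening is 449 − 361 = 88 mm, matching the stile x-width.


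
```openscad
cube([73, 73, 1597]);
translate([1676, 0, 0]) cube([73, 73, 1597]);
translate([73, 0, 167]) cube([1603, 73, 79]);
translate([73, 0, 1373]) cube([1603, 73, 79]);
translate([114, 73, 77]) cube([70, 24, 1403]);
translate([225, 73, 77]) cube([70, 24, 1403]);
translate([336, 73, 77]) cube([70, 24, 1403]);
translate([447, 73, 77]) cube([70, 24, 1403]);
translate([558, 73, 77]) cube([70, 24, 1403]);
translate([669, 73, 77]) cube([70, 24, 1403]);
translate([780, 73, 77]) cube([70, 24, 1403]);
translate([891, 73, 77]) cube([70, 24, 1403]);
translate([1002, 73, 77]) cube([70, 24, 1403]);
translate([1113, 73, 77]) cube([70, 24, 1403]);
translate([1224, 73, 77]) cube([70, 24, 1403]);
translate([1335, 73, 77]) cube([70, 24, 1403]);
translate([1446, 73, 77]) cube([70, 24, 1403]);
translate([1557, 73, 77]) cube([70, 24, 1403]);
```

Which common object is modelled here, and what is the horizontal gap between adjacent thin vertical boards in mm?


A fence section. The picket gap is 41 mm.

Two posts, two rails, 14 pickets — a fence section. Span 1603 mm holds 14 pickets of 70 mm with 15 equal gaps: ⌊(1603 − 14·70) / 15⌋ = 41 mm.


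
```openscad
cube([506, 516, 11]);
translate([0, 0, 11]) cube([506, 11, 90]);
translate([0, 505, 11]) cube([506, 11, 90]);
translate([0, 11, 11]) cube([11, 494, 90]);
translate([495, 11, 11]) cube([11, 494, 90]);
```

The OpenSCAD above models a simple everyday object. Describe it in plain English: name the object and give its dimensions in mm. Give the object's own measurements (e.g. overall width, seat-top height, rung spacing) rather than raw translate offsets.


An open-topped rectangular box: outside dimensions 506×516×101 mm, with a uniform wall and base thickness of 11 mm. The base is a full 506×516 slab on the floor; four walls sit on top of the base. The front and back walls (the −y and +y sides) span the full width; the two side walls fit between them.


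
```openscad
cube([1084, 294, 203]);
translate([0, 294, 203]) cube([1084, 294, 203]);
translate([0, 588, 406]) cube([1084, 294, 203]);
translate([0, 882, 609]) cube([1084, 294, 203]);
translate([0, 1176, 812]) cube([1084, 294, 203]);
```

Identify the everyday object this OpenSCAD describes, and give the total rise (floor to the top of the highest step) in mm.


A staircase. The total rise is 1015 mm.

5 identical blocks, each offset up and back from the previous — a staircase. Each step is 203 mm tall and there are 5 of them, so the total rise is 5 × 203 = 1015 mm.


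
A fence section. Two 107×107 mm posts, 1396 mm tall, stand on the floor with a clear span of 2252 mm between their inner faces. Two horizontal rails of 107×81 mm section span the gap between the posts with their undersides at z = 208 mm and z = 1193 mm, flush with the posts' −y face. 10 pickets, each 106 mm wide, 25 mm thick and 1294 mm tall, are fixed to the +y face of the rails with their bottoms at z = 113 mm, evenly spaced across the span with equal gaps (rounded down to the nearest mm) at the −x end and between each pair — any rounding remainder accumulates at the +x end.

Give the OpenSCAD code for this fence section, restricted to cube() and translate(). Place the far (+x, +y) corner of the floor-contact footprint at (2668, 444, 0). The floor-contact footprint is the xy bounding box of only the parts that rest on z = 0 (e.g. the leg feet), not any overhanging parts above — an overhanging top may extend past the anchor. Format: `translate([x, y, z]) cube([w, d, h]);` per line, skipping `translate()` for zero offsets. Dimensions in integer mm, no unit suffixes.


translate([202, 337, 0]) cube([107, 107, 1396]);
translate([2561, 337, 0]) cube([107, 107, 1396]);
translate([309, 337, 208]) cube([2252, 107, 81]);
translate([309, 337, 1193]) cube([2252, 107, 81]);
translate([417, 444, 113]) cube([106, 25, 1294]);
translate([631, 444, 113]) cube([106, 25, 1294]);
translate([845, 444, 113]) cube([106, 25, 1294]);
translate([1059, 444, 113]) cube([106, 25, 1294]);
translate([1273, 444, 113]) cube([106, 25, 1294]);
translate([1487, 444, 113]) cube([106, 25, 1294]);
translate([1701, 444, 113]) cube([106, 25, 1294]);
translate([1915, 444, 113]) cube([106, 25, 1294]);
translate([2129, 444, 113]) cube([106, 25, 1294]);
translate([2343, 444, 113]) cube([106, 25, 1294]);


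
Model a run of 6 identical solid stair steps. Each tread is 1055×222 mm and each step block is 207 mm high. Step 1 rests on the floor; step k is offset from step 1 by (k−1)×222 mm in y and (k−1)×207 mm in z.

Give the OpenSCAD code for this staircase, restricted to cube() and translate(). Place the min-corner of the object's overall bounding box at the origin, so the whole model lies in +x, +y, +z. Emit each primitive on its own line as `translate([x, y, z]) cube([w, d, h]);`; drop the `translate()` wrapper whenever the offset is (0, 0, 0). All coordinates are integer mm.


cube([1055, 222, 207]);
translate([0, 222, 207]) cube([1055, 222, 207]);
translate([0, 444, 414]) cube([1055, 222, 207]);
translate([0, 666, 621]) cube([1055, 222, 207]);
translate([0, 888, 828]) cube([1055, 222, 207]);
translate([0, 1110, 1035]) cube([1055, 222, 207]);


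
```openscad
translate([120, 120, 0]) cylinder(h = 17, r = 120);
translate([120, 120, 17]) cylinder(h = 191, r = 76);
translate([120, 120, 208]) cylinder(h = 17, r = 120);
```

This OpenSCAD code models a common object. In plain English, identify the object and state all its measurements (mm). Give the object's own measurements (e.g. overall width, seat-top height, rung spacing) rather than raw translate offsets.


A spool: two coaxial disc flanges of radius 120 mm and thickness 17 mm, joined by a core cylinder of radius 76 mm and height 191 mm. The lower flange rests on z = 0 and the three cylinders share a vertical axis.


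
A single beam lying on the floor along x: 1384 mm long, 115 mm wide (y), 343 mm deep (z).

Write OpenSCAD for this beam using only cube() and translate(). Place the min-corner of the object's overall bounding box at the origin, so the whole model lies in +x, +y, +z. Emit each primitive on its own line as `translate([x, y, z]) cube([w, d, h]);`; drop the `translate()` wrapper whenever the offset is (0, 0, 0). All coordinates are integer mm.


cube([1384, 115, 343]);


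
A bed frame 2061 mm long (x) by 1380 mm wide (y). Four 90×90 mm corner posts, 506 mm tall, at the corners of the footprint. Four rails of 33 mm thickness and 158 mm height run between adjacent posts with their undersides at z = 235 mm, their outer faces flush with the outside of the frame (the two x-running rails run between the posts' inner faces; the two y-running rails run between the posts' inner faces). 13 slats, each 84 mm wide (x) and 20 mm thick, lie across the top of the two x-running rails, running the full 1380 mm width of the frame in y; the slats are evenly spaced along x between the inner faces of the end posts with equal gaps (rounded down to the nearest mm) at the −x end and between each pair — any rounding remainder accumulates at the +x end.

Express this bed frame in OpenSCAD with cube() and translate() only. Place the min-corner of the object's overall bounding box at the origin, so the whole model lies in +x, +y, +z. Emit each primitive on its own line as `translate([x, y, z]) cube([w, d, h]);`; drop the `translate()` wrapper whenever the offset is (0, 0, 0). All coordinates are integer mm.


cube([90, 90, 506]);
translate([0, 1290, 0]) cube([90, 90, 506]);
translate([1971, 0, 0]) cube([90, 90, 506]);
translate([1971, 1290, 0]) cube([90, 90, 506]);
translate([90, 0, 235]) cube([1881, 33, 158]);
translate([90, 1347, 235]) cube([1881, 33, 158]);
translate([0, 90, 235]) cube([33, 1200, 158]);
translate([2028, 90, 235]) cube([33, 1200, 158]);
translate([146, 0, 393]) cube([84, 1380, 20]);
translate([286, 0, 393]) cube([84, 1380, 20]);
translate([426, 0, 393]) cube([84, 1380, 20]);
translate([566, 0, 393]) cube([84, 1380, 20]);
translate([706, 0, 393]) cube([84, 1380, 20]);
translate([846, 0, 393]) cube([84, 1380, 20]);
translate([986, 0, 393]) cube([84, 1380, 20]);
translate([1126, 0, 393]) cube([84, 1380, 20]);
translate([1266, 0, 393]) cube([84, 1380, 20]);
translate([1406, 0, 393]) cube([84, 1380, 20]);
translate([1546, 0, 393]) cube([84, 1380, 20]);
translate([1686, 0, 393]) cube([84, 1380, 20]);
translate([1826, 0, 393]) cube([84, 1380, 20]);


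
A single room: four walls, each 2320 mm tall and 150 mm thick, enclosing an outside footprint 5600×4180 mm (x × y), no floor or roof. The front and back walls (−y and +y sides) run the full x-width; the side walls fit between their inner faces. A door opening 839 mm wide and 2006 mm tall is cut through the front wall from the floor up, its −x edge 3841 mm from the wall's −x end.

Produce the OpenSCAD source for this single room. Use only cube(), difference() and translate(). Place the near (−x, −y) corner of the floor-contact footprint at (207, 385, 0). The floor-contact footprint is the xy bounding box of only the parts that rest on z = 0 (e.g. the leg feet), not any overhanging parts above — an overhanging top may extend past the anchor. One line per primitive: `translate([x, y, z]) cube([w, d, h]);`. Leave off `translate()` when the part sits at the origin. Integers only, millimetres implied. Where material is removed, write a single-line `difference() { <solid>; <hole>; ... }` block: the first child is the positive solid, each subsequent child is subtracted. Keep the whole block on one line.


difference() { translate([207, 385, 0]) cube([5600, 150, 2320]); translate([4048, 385, 0]) cube([839, 150, 2006]); }
translate([207, 4415, 0]) cube([5600, 150, 2320]);
translate([207, 535, 0]) cube([150, 3880, 2320]);
translate([5657, 535, 0]) cube([150, 3880, 2320]);


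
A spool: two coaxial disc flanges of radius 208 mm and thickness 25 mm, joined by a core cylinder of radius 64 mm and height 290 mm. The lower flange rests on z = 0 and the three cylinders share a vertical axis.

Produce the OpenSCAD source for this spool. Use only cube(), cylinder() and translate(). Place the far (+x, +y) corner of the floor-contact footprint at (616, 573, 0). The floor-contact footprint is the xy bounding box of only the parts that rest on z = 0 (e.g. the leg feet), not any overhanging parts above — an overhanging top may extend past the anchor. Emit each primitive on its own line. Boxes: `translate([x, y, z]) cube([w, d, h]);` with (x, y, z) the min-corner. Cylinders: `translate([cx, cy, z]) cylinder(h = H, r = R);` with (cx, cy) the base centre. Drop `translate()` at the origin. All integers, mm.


translate([408, 365, 0]) cylinder(h = 25, r = 208);
translate([408, 365, 25]) cylinder(h = 290, r = 64);
translate([408, 365, 315]) cylinder(h = 25, r = 208);


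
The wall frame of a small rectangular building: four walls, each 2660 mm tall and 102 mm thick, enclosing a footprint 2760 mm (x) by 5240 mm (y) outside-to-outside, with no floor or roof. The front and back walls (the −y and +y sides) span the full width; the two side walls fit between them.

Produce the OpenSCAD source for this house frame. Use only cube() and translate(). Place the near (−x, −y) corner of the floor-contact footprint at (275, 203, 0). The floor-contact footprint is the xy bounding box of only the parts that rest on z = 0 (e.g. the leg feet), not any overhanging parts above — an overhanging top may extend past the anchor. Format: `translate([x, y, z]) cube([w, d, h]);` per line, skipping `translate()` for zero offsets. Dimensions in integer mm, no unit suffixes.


translate([275, 203, 0]) cube([2760, 102, 2660]);
translate([275, 5341, 0]) cube([2760, 102, 2660]);
translate([275, 305, 0]) cube([102, 5036, 2660]);
translate([2933, 305, 0]) cube([102, 5036, 2660]);


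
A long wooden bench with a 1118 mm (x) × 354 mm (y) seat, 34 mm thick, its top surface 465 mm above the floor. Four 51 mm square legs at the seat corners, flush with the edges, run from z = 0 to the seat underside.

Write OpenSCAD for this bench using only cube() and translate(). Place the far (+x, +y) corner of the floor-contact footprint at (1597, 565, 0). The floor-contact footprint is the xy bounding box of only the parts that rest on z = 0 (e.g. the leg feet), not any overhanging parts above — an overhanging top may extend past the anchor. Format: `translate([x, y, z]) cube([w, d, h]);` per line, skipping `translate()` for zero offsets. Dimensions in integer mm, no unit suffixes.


translate([479, 211, 431]) cube([1118, 354, 34]);
translate([479, 211, 0]) cube([51, 51, 431]);
translate([479, 514, 0]) cube([51, 51, 431]);
translate([1546, 211, 0]) cube([51, 51, 431]);
translate([1546, 514, 0]) cube([51, 51, 431]);


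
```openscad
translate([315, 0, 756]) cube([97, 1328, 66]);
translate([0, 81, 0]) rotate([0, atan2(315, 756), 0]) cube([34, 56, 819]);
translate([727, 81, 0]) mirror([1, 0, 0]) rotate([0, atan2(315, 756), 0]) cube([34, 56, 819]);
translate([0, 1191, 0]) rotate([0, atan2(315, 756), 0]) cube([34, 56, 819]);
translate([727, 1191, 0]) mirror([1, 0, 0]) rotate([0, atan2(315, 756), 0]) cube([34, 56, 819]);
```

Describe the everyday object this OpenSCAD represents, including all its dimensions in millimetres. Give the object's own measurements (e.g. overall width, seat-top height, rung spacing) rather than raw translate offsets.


A sawhorse. A 97×1328×66 mm beam (x, y, z) sits on two A-frame leg pairs. Each pair is two raked legs of 34×56 mm section (56 mm along y) splaying symmetrically in x. Each leg rises 756 mm vertically over 315 mm of horizontal reach and is 819 mm long along its own axis. Every leg's outer bottom edge rests on the floor and its outer top edge meets a bottom edge of the beam — the left legs (tilting toward +x) meet the beam's −x bottom edge, the right legs (their mirror images, tilting toward −x) meet its +x bottom edge — so the leg tops tuck under the beam, the beam's underside is 756 mm above the floor, and the feet are 727 mm apart outside-to-outside with the beam centred between them. The two leg pairs are set in 81 mm from either end of the beam.


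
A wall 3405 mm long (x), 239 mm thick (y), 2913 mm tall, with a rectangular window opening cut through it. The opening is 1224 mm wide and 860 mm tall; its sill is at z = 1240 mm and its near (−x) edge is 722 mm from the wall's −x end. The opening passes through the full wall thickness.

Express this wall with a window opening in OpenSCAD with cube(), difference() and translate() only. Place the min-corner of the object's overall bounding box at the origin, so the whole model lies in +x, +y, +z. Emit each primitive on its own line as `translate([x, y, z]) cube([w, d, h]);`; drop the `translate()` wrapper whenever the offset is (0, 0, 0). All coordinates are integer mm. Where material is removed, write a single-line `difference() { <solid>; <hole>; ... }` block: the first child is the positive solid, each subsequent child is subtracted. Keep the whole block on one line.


difference() { cube([3405, 239, 2913]); translate([722, 0, 1240]) cube([1224, 239, 860]); }


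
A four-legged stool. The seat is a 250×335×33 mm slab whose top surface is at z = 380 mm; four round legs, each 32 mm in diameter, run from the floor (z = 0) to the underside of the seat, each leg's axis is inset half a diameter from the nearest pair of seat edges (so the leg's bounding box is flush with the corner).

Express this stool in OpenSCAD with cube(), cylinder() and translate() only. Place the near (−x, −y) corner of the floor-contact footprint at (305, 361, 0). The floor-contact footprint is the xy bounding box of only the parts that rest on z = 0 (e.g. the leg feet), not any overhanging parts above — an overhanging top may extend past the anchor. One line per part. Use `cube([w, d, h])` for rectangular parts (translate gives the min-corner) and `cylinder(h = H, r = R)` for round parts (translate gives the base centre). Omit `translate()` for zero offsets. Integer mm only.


// leg_h = 380 - 33 = 347
translate([305, 361, 347]) cube([250, 335, 33]);
translate([321, 377, 0]) cylinder(h = 347, r = 16);
translate([539, 377, 0]) cylinder(h = 347, r = 16);
translate([321, 680, 0]) cylinder(h = 347, r = 16);
translate([539, 680, 0]) cylinder(h = 347, r = 16);


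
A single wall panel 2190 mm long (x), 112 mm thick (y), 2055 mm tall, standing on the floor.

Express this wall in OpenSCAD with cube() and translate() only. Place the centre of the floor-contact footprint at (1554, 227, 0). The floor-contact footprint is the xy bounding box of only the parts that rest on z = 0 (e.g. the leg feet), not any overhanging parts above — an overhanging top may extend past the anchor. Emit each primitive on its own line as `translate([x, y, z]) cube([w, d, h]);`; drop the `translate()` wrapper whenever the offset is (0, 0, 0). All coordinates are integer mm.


translate([459, 171, 0]) cube([2190, 112, 2055]);


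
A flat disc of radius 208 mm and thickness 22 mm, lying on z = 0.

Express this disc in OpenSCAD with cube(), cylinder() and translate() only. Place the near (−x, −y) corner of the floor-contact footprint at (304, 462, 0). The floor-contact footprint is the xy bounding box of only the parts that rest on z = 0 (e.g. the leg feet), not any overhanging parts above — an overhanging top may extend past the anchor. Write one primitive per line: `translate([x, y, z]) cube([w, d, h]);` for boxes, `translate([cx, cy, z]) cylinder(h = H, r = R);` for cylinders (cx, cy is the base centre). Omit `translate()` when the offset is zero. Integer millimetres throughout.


translate([512, 670, 0]) cylinder(h = 22, r = 208);


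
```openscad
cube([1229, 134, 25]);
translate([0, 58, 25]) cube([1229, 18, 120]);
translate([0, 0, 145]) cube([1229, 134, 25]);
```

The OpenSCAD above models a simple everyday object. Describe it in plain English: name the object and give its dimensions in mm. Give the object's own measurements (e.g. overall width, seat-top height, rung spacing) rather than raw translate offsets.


An I-beam lying along x, 1229 mm long. Overall section height 170 mm. Two flanges 134 mm wide (y) and 25 mm thick, one on the floor and one at the top; a web 18 mm thick runs between them, centred on the flange width.


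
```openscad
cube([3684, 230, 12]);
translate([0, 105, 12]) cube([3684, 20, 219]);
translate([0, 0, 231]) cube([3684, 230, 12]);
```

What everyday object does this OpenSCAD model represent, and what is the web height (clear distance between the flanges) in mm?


An I-beam. The web height is 219 mm.

Two wide flanges with a thin centred web — an I-beam. Overall 243 mm minus two 12 mm flanges gives a web of 243 − 2·12 = 219 mm.


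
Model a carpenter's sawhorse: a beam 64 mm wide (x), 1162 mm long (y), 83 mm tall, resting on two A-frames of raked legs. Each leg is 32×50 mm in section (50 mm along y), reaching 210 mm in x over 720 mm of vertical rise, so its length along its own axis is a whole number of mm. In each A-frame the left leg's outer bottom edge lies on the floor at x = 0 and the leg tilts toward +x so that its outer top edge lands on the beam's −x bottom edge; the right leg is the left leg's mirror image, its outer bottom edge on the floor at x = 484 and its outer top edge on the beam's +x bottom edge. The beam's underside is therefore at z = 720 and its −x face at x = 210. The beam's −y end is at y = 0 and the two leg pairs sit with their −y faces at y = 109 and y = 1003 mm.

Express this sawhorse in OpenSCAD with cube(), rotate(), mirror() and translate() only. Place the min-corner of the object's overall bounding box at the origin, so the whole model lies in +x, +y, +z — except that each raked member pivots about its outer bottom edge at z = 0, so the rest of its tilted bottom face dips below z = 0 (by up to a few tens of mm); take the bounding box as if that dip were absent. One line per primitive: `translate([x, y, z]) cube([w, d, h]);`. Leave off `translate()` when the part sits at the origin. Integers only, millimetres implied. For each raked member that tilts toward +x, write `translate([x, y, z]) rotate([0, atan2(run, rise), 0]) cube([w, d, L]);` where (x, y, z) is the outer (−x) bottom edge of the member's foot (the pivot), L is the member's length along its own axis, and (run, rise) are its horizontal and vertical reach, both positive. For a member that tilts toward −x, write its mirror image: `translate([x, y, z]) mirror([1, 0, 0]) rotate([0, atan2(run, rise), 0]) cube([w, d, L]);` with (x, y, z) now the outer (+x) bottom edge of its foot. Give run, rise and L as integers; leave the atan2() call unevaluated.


translate([210, 0, 720]) cube([64, 1162, 83]);
translate([0, 109, 0]) rotate([0, atan2(210, 720), 0]) cube([32, 50, 750]);
translate([484, 109, 0]) mirror([1, 0, 0]) rotate([0, atan2(210, 720), 0]) cube([32, 50, 750]);
translate([0, 1003, 0]) rotate([0, atan2(210, 720), 0]) cube([32, 50, 750]);
translate([484, 1003, 0]) mirror([1, 0, 0]) rotate([0, atan2(210, 720), 0]) cube([32, 50, 750]);


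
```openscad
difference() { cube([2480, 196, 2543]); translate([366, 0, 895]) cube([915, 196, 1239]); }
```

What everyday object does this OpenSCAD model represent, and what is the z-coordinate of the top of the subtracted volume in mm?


A wall with a window opening. The window head height is 2134 mm.

A wall with a rectangular opening subtracted — a window. Sill at z = 895, opening 1239 mm tall, so the head is at 895 + 1239 = 2134 mm.


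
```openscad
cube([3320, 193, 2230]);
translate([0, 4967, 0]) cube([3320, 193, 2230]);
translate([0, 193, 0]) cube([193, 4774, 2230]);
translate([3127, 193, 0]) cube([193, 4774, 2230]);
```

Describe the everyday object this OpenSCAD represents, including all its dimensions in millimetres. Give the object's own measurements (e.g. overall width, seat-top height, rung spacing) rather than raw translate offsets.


The wall frame of a small rectangular building: four walls, each 2230 mm tall and 193 mm thick, enclosing a footprint 3320 mm (x) by 5160 mm (y) outside-to-outside, with no floor or roof. The front and back walls (the −y and +y sides) span the full width; the two side walls fit between them.


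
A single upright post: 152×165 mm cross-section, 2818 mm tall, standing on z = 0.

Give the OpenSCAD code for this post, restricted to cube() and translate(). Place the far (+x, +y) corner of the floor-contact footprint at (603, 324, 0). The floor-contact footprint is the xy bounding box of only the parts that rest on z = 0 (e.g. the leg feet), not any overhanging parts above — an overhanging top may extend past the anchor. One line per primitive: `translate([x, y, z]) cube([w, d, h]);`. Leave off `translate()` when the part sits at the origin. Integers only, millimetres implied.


translate([451, 159, 0]) cube([152, 165, 2818]);


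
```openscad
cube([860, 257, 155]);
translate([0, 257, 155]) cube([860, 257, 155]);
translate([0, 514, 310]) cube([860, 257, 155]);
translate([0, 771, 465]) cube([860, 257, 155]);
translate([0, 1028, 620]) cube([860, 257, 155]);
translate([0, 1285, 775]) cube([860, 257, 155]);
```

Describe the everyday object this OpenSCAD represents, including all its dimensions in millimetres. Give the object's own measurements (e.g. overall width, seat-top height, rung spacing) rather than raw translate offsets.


A straight staircase of 6 solid steps. Each step is 860 mm wide (x), 257 mm deep (y, the going) and 155 mm tall (the rise). The first step rests on the floor; each subsequent step sits one going further in +y and one rise higher in +z, directly behind and above the previous step with no overlap.


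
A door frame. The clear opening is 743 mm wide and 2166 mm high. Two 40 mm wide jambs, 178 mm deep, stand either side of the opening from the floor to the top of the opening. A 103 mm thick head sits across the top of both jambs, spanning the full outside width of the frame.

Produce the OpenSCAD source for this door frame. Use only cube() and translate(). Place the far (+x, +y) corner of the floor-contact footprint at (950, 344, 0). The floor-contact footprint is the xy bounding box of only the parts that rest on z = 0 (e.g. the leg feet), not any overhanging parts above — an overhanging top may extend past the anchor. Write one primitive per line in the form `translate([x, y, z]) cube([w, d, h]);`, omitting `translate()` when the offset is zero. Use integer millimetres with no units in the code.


translate([127, 166, 0]) cube([40, 178, 2166]);
translate([910, 166, 0]) cube([40, 178, 2166]);
translate([127, 166, 2166]) cube([823, 178, 103]);


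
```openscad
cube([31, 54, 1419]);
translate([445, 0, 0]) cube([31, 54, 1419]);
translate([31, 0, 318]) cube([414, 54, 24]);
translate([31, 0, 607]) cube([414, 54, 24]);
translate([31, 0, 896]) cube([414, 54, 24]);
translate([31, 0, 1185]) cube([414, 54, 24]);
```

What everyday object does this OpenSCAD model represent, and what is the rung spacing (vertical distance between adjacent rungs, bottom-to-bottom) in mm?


A ladder. The rung spacing is 289 mm.

Two tall 31×54 posts with 4 short bars between them — a ladder. Adjacent rungs sit at z = 318 and z = 607, so the spacing is 607 − 318 = 289 mm.


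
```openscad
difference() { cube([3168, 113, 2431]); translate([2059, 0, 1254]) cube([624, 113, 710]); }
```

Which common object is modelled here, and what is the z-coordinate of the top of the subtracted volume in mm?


A wall with a window opening. The window head height is 1964 mm.

A wall with a rectangular opening subtracted — a window. Sill at z = 1254, opening 710 mm tall, so the head is at 1254 + 710 = 1964 mm.


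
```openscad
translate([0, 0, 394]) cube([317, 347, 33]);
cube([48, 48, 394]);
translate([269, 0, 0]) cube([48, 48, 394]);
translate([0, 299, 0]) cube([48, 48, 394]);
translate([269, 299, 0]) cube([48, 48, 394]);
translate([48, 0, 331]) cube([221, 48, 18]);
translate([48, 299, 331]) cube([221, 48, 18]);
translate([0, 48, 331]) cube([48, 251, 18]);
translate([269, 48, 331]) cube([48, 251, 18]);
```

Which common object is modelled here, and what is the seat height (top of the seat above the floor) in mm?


A stool. The seat height is 427 mm.

A 317×347×33 slab at z = 394 on four corner posts — a stool. The seat top is 394 + 33 = 427 mm.


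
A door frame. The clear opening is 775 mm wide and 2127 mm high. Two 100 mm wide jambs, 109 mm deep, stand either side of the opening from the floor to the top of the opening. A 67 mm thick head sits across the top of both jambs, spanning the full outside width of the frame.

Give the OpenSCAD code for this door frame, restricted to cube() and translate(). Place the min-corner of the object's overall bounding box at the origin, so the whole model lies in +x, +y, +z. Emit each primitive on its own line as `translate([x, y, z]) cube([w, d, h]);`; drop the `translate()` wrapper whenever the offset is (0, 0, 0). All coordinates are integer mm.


cube([100, 109, 2127]);
translate([875, 0, 0]) cube([100, 109, 2127]);
translate([0, 0, 2127]) cube([975, 109, 67]);
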